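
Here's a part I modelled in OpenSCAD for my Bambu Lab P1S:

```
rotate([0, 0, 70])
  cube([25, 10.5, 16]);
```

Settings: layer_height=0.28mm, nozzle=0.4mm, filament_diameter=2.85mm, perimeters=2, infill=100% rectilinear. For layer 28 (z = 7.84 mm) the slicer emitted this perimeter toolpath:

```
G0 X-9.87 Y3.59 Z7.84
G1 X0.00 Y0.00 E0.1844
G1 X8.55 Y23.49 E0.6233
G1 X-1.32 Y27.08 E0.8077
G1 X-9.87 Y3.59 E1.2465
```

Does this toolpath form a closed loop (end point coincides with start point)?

Start point (G0): (-9.87, 3.59). End point (last G1): the path returns to the start — closed.

yes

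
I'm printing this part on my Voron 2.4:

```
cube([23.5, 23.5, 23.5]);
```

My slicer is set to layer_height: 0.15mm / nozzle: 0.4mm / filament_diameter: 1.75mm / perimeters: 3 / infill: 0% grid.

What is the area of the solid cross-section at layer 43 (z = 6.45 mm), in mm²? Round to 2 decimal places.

552.25 mm²

At z = 6.45 mm: the 23.5×23.5 cube contributes its full rectangle (area 552.25 mm²). Overall, the cross-section is a single solid region. Net area = 552.25 mm².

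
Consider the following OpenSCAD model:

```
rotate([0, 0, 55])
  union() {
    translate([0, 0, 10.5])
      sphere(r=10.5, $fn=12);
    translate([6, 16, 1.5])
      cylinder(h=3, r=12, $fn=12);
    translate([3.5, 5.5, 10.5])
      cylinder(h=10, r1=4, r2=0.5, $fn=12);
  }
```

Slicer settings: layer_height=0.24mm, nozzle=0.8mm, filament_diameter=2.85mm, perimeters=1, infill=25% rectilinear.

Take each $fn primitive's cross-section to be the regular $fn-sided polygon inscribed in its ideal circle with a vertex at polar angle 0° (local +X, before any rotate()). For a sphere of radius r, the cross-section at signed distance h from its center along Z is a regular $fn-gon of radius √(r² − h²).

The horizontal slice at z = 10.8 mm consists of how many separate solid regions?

At z = 10.8 mm: the sphere: section is a regular 12-gon, circumradius = √(r²−h²) = √(10.5²−0.3²) = 10.496; the cylinder at (6, 16) is not intersected at this z (z outside [1.5, 4.5]); the cone at (3.5, 5.5) contributes a regular 12-gon of circumradius 3.895 (interpolated between r1=4 and r2=0.5 at t=0.030); Combining (union): the cone at (3.5, 5.5) lies entirely inside the r=10.5 sphere, so the union is just the r=10.5 sphere — 1 connected region; (whole slice rotated 55° about Z — lengths, areas and connectivity unchanged). The result has 1 disconnected region.

1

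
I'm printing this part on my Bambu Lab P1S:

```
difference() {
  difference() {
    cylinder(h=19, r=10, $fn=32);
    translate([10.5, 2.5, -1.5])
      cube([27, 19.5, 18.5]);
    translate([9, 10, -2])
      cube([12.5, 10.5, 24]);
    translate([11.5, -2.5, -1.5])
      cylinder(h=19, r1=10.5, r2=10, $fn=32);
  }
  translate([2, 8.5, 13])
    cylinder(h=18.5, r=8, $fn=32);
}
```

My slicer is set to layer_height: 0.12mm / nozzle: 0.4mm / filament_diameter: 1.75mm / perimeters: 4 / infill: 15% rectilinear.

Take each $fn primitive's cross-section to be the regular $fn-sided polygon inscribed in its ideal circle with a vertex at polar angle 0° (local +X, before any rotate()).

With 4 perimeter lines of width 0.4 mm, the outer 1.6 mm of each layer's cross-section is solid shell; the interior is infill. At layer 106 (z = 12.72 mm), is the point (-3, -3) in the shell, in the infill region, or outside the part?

infill

At z = 12.72 mm: the r=10 cylinder gives a regular 32-gon of circumradius 10 (constant along its height); the 27×19.5 cube at (10.5, 2.5) contributes its full rectangle; the 12.5×10.5 cube at (9, 10) contributes its full rectangle; the cone at (11.5, -2.5): at t=0.748 of its height the radius interpolates to r₁+(r₂−r₁)t = 10.126, giving a regular 32-gon of that circumradius; Subtracting the remaining from the first: starting from the r=10 cylinder, the 27×19.5 cube at (10.5, 2.5) misses the remaining region (no effect); the 12.5×10.5 cube at (9, 10) misses the remaining region (no effect); the cone at (11.5, -2.5) partially overlaps it — only the 94.31 mm² overlap (of its 320.05 mm²) is removed, clipping the outline — 1 connected region; the cylinder at (2, 8.5) is absent (z outside [13, 31.5]); After the difference (first − rest): none of the subtracted shapes is present at this height, so the result so far is unchanged — 1 connected region. Overall, the cross-section is a single solid region. The nearest boundary edge runs (1.37, -2.50)→(1.57, -4.48); distance from the point to it = 4.40 mm. The point is inside the cross-section and 4.40 mm from the nearest boundary — more than the 1.6 mm shell width (4 × 0.4), so it's in the infill interior.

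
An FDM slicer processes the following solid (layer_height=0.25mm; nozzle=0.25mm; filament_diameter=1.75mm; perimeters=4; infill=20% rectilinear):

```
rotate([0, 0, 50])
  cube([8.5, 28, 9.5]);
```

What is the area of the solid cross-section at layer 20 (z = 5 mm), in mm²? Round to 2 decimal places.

At z = 5 mm: the cube (footprint 8.5×28) is included at this height (area 238.00 mm²); (whole slice rotated 50° about Z — lengths, areas and connectivity unchanged). Overall, the cross-section is a single solid region. Net area = 238.00 mm².

238.00 mm²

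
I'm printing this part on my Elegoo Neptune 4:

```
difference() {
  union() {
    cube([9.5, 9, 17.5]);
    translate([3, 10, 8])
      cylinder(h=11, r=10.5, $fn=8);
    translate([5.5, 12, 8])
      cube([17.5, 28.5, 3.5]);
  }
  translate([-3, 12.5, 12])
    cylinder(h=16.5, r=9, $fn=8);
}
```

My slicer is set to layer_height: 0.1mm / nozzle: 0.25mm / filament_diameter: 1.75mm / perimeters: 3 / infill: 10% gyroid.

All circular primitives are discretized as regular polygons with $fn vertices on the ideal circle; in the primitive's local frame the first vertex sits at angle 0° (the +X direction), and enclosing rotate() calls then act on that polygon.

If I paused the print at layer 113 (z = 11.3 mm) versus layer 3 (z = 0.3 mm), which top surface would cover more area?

Layer 113 (z = 11.3): the cube is present — its section is the full 9.5×9 rectangle (area 85.50 mm²); the cylinder at (3, 10): section is a regular 8-gon, circumradius r=10.5 (area = (8/2)·10.500²·sin(360°/8) = 311.83 mm²); the cube at (5.5, 12) is present — its section is the full 17.5×28.5 rectangle (area 498.75 mm²); Taking the union: the regions partially overlap — summed areas 896.08 mm² minus the doubly-counted overlap 116.86 mm² gives 779.22 mm² — area = 779.22 mm²; the cylinder at (-3, 12.5) is absent (z outside [12, 28.5]); Taking the first minus the rest: none of the subtracted shapes is present at this height, so the result so far is unchanged — area = 779.22 mm². So its area = 779.22 mm². Layer 3 (z = 0.3): the cube (footprint 9.5×9) is included at this height (area 85.50 mm²); the cylinder at (3, 10) is absent (z outside [8, 19]); the cube at (5.5, 12) is not intersected at this z (z outside [8, 11.5]); Taking the union: only the 9.5×9 cube is present, so the union is just that shape — area = 85.50 mm²; the cylinder at (-3, 12.5) is absent (z outside [12, 28.5]); Subtracting the remaining from the first: none of the subtracted shapes is present at this height, so that combined region is unchanged — area = 85.50 mm². So its area = 85.50 mm². Layer 113 is larger (779.22 vs 85.50 mm²).

layer 113 (z = 11.3 mm)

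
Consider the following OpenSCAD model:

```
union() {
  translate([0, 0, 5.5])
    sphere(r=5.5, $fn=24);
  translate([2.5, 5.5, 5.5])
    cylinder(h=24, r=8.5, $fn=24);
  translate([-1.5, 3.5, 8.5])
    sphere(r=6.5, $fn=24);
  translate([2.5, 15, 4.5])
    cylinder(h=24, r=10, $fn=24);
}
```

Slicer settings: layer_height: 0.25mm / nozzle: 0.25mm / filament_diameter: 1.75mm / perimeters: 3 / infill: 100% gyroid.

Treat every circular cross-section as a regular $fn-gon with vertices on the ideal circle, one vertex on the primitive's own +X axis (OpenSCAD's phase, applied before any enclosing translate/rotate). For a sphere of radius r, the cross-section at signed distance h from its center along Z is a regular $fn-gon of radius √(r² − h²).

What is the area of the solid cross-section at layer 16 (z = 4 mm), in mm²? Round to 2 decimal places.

114.99 mm²

At z = 4 mm: the r=5.5 sphere contributes a regular 24-gon of circumradius √(5.5²−1.5²) = 5.292 (area = (24/2)·5.292²·sin(360°/24) = 86.96 mm²); the cylinder at (2.5, 5.5) is absent (z outside [5.5, 29.5]); the r=6.5 sphere at (-1.5, 3.5) slices to a regular 24-gon of circumradius 4.690 (√(r²−h²) with h=4.5 from center) (area = (24/2)·4.690²·sin(360°/24) = 68.33 mm²); the cylinder at (2.5, 15) is not intersected at this z (z outside [4.5, 28.5]); Combining (union): the regions partially overlap — summed areas 155.29 mm² minus the doubly-counted overlap 40.30 mm² gives 114.99 mm² — area = 114.99 mm². Overall, the cross-section is a single solid region. Net area = 114.99 mm².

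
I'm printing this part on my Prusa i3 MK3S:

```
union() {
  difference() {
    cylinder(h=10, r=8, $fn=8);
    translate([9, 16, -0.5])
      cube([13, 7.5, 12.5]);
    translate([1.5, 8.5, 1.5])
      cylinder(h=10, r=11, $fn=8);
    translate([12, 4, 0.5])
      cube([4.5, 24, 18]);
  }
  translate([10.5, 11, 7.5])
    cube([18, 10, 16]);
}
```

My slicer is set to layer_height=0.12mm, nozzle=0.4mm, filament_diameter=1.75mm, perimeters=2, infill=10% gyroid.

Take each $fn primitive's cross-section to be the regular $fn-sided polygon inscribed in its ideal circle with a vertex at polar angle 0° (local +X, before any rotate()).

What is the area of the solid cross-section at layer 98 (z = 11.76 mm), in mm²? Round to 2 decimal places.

180.00 mm²

At z = 11.76 mm: the cylinder is not intersected at this z (z outside [0, 10]); the 13×7.5 cube at (9, 16) contributes its full rectangle (area 97.50 mm²); the cylinder at (1.5, 8.5) does not reach this height (z outside [1.5, 11.5]); the 4.5×24 cube at (12, 4) contributes its full rectangle (area 108.00 mm²); Taking the first minus the rest: the first operand is absent here, so nothing remains; the cube at (10.5, 11) (footprint 18×10) is included at this height (area 180.00 mm²); Taking the union: only the 18×10 cube at (10.5, 11) is present, so the union is just that shape — area = 180.00 mm². Overall, the cross-section is a single solid region. Net area = 180.00 mm².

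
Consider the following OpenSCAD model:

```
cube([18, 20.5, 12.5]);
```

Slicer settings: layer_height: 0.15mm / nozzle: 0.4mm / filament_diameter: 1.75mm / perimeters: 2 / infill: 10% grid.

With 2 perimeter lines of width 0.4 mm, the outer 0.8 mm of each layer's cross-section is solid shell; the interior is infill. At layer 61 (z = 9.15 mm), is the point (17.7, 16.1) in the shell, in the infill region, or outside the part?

At z = 9.15 mm: the cube (footprint 18×20.5) is included at this height. Overall, the cross-section is a single solid region. The nearest boundary edge runs (18.00, 0.00)→(18.00, 20.50); distance from the point to it = 0.30 mm. The point is inside the cross-section, 0.30 mm from the nearest boundary — within the 0.8 mm shell band (2 × 0.4).

shell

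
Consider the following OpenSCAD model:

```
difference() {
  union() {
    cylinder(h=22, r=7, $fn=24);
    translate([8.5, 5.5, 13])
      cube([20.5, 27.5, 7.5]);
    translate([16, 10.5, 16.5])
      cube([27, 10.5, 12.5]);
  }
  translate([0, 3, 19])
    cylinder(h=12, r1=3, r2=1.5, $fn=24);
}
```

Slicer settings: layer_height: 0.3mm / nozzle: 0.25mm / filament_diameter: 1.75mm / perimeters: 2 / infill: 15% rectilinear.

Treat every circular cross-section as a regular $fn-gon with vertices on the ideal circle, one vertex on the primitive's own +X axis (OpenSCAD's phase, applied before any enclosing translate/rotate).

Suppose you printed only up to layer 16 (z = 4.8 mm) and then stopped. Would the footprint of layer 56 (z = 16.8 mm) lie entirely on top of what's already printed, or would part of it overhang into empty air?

part overhangs

Compare the two slices. At z = 4.8: the r=7 cylinder gives a regular 24-gon of circumradius 7 (constant along its height) (area = (24/2)·7.000²·sin(360°/24) = 152.19 mm²); the cube at (8.5, 5.5) is not intersected at this z (z outside [13, 20.5]); the cube at (16, 10.5) is absent (z outside [16.5, 29]); Merging all regions: only the r=7 cylinder is present, so the union is just that shape — area = 152.19 mm²; the cone at (0, 3) does not reach this height (z outside [19, 31]); Taking the first minus the rest: none of the subtracted shapes is present at this height, so that combined region is unchanged — area = 152.19 mm². At z = 16.8: the cylinder: section is a regular 24-gon, circumradius r=7 (area = (24/2)·7.000²·sin(360°/24) = 152.19 mm²); the cube at (8.5, 5.5) (footprint 20.5×27.5) is included at this height (area 563.75 mm²); the cube at (16, 10.5) is present — its section is the full 27×10.5 rectangle (area 283.50 mm²); Combining (union): the regions partially overlap — summed areas 999.44 mm² minus the doubly-counted overlap 136.50 mm² gives 862.94 mm² — area = 862.94 mm²; the cone at (0, 3) does not reach this height (z outside [19, 31]); Taking the first minus the rest: none of the subtracted shapes is present at this height, so that combined region is unchanged — area = 862.94 mm². Checking containment: at z = 16.8 the cross-section extends beyond the z = 4.8 cross-section by about 710.75 mm².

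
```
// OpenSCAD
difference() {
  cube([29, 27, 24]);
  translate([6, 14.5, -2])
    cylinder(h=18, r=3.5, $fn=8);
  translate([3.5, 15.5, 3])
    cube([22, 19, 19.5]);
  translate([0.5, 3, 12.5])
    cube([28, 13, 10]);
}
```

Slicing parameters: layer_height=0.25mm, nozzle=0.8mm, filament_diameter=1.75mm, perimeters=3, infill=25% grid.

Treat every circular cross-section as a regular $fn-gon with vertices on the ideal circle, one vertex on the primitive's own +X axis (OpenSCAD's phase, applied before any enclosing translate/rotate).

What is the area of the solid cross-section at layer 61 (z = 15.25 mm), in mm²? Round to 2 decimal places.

176.83 mm²

At z = 15.25 mm: the cube (footprint 29×27) is included at this height (area 783.00 mm²); the r=3.5 cylinder at (6, 14.5) contributes a regular 8-gon of circumradius 3.5 (area = (8/2)·3.500²·sin(360°/8) = 34.65 mm²); the cube at (3.5, 15.5) is present — its section is the full 22×19 rectangle (area 418.00 mm²); the cube at (0.5, 3) (footprint 28×13) is included at this height (area 364.00 mm²); Taking the first minus the rest: starting from the 29×27 cube (783.00 mm²), the r=3.5 cylinder at (6, 14.5) lies wholly inside it (removes its full 34.65 mm² and its 21.43 mm outline becomes a hole wall); the 22×19 cube at (3.5, 15.5) partially overlaps it — only the 242.68 mm² overlap (of its 418.00 mm²) is removed, clipping the outline; the 28×13 cube at (0.5, 3) partially overlaps it — only the 328.85 mm² overlap (of its 364.00 mm²) is removed, clipping the outline — area = 176.83 mm². Overall, the cross-section is a single solid region. Net area = 176.83 mm².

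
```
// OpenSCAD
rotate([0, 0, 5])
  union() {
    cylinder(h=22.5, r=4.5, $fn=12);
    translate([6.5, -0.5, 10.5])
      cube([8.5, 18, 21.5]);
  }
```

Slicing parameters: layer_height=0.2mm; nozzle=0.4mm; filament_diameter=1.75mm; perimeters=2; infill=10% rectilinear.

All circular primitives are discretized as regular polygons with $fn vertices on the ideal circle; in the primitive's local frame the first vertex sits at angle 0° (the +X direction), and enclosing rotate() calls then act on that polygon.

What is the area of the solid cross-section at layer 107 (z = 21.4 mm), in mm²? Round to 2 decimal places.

At z = 21.4 mm: the cylinder: section is a regular 12-gon, circumradius r=4.5 (area = (12/2)·4.500²·sin(360°/12) = 60.75 mm²); the cube at (6.5, -0.5) (footprint 8.5×18) is included at this height (area 153.00 mm²); Merging all regions: the 2 present regions are separate (no shared area or edge), so areas and boundary lengths simply add and each stays a separate island — area = 213.75 mm²; (rotated 5° about Z; rotation is an isometry so areas/perimeters/island counts are preserved). Overall, the cross-section has 2 separate islands. Net area = 213.75 mm².

213.75 mm²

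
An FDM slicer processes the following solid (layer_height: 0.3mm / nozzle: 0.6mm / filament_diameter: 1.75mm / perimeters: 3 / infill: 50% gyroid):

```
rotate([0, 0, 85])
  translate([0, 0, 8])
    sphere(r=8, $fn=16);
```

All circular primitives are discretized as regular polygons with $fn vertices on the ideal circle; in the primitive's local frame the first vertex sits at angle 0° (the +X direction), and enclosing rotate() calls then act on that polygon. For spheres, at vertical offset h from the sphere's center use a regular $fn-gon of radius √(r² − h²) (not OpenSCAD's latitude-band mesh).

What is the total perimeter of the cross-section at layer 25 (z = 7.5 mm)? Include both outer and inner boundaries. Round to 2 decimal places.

49.85 mm

At z = 7.5 mm: the sphere: section is a regular 16-gon, circumradius = √(r²−h²) = √(8²−0.5²) = 7.984 (perimeter = 2·16·7.984·sin(180°/16) = 49.85 mm); (whole slice rotated 85° about Z — lengths, areas and connectivity unchanged). Overall, the cross-section is a single solid region. Total boundary length (outer) = 49.85 mm.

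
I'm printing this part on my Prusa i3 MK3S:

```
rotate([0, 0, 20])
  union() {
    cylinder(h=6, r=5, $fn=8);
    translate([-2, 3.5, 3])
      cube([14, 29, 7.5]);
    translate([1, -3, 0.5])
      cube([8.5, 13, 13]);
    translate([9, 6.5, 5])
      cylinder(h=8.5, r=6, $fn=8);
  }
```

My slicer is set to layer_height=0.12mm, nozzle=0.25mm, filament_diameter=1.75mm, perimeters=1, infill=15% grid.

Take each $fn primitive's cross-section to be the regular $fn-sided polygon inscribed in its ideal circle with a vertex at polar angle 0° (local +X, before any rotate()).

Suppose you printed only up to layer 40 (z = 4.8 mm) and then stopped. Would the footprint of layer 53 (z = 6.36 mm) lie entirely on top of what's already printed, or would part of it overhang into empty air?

Compare the two slices. At z = 4.8: the r=5 cylinder gives a regular 8-gon of circumradius 5 (constant along its height) (area = (8/2)·5.000²·sin(360°/8) = 70.71 mm²); the 14×29 cube at (-2, 3.5) contributes its full rectangle (area 406.00 mm²); the cube at (1, -3) (footprint 8.5×13) is included at this height (area 110.50 mm²); the cylinder at (9, 6.5) is absent (z outside [5, 13.5]); Combining (union): the regions partially overlap — summed areas 587.21 mm² minus the doubly-counted overlap 81.74 mm² gives 505.48 mm² — area = 505.48 mm²; (rotated 20° about Z; rotation is an isometry so areas/perimeters/island counts are preserved). At z = 6.36: the cylinder does not reach this height (z outside [0, 6]); the cube at (-2, 3.5) (footprint 14×29) is included at this height (area 406.00 mm²); the cube at (1, -3) is present — its section is the full 8.5×13 rectangle (area 110.50 mm²); the cylinder at (9, 6.5): section is a regular 8-gon, circumradius r=6 (area = (8/2)·6.000²·sin(360°/8) = 101.82 mm²); Combining (union): the regions partially overlap — summed areas 618.32 mm² minus the doubly-counted overlap 132.75 mm² gives 485.58 mm² — area = 485.58 mm²; (rotated 20° about Z; rotation is an isometry so areas/perimeters/island counts are preserved). Checking containment: at z = 6.36 the cross-section extends beyond the z = 4.8 cross-section by about 24.33 mm².

part overhangs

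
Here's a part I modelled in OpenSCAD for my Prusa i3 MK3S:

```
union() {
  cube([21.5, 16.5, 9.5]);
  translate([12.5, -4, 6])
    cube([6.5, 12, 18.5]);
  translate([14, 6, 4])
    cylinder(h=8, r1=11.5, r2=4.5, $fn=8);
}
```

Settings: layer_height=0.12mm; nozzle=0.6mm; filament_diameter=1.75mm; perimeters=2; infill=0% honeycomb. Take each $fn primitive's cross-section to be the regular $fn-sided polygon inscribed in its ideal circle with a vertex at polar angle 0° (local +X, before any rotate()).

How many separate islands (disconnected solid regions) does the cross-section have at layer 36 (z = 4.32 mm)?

At z = 4.32 mm: the cube is present — its section is the full 21.5×16.5 rectangle; the cube at (12.5, -4) is not intersected at this z (z outside [6, 24.5]); the cone at (14, 6) (r1=11.5→r2=4.5) has section circumradius 11.220 here — a regular 8-gon; Combining (union): the regions partially overlap (shared area 265.13 mm²), so overlapping operands fuse into one piece — 1 connected region. Overall, the cross-section is a single solid region. Island count = 1.

1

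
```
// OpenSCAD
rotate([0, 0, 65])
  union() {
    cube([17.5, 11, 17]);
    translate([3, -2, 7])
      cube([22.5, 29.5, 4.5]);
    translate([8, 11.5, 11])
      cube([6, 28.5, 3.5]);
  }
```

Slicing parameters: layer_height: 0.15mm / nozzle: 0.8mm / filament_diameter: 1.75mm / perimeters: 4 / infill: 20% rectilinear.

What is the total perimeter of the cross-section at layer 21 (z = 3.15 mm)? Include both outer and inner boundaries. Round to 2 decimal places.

At z = 3.15 mm: the cube is present — its section is the full 17.5×11 rectangle (perimeter 57.00 mm); the cube at (3, -2) does not reach this height (z outside [7, 11.5]); the cube at (8, 11.5) does not reach this height (z outside [11, 14.5]); Combining (union): only the 17.5×11 cube is present, so the union is just that shape — boundary = 57.00 mm; (whole slice rotated 65° about Z — lengths, areas and connectivity unchanged). Overall, the cross-section is a single solid region. Total boundary length (outer) = 57.00 mm.

57.00 mm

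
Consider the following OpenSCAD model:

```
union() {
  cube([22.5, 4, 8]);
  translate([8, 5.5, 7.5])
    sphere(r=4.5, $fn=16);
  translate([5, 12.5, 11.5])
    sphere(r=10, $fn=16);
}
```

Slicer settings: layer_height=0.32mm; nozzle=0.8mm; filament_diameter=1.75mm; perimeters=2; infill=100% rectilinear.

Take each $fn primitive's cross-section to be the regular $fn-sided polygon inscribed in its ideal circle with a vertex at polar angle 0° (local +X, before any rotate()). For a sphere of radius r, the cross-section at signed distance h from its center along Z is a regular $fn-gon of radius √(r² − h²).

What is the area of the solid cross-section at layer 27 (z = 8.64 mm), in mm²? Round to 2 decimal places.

At z = 8.64 mm: the cube is not intersected at this z (z outside [0, 8]); the r=4.5 sphere at (8, 5.5) slices to a regular 16-gon of circumradius 4.353 (√(r²−h²) with h=1.14 from center) (area = (16/2)·4.353²·sin(360°/16) = 58.02 mm²); the r=10 sphere at (5, 12.5) contributes a regular 16-gon of circumradius √(10²−2.86²) = 9.582 (area = (16/2)·9.582²·sin(360°/16) = 281.11 mm²); Merging all regions: the regions partially overlap — summed areas 339.12 mm² minus the doubly-counted overlap 42.00 mm² gives 297.12 mm² — area = 297.12 mm². Overall, the cross-section is a single solid region. Net area = 297.12 mm².

297.12 mm²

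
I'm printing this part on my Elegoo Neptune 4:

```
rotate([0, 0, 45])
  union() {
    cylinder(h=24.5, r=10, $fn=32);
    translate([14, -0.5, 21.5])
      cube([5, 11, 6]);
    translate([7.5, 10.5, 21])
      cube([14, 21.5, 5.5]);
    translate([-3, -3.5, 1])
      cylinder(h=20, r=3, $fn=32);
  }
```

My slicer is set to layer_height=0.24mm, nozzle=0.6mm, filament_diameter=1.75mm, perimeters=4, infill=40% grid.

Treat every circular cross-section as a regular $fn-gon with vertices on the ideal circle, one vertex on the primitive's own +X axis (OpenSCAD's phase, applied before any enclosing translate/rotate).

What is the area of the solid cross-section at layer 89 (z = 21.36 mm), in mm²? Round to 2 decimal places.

613.14 mm²

At z = 21.36 mm: the cylinder: section is a regular 32-gon, circumradius r=10 (area = (32/2)·10.000²·sin(360°/32) = 312.14 mm²); the cube at (14, -0.5) is absent (z outside [21.5, 27.5]); the cube at (7.5, 10.5) (footprint 14×21.5) is included at this height (area 301.00 mm²); the cylinder at (-3, -3.5) does not reach this height (z outside [1, 21]); Merging all regions: the 2 present regions are separate (no shared area or edge), so areas and boundary lengths simply add and each stays a separate island — area = 613.14 mm²; (whole slice rotated 45° about Z — lengths, areas and connectivity unchanged). Overall, the cross-section has 2 separate islands. Net area = 613.14 mm².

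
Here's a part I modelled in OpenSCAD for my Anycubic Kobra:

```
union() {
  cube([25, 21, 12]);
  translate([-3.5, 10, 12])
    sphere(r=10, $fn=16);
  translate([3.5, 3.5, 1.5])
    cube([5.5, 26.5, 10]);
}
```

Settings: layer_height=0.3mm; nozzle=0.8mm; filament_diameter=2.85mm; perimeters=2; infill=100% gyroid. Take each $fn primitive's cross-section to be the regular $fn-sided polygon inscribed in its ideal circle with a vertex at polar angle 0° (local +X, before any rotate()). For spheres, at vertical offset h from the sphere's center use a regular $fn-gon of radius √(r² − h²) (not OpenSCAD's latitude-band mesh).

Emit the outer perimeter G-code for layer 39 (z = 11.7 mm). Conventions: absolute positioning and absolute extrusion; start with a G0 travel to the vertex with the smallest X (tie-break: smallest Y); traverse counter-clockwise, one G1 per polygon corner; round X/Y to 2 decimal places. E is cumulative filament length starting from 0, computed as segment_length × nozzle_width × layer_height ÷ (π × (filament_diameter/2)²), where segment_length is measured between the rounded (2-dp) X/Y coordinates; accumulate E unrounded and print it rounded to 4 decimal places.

G0 X-13.50 Y10.00 Z11.70
G1 X-12.73 Y6.17 E0.1470
G1 X-10.57 Y2.93 E0.2935
G1 X-7.33 Y0.77 E0.4400
G1 X-3.50 Y0.00 E0.5869
G1 X0.00 Y0.70 E0.7212
G1 X0.00 Y0.00 E0.7476
G1 X25.00 Y0.00 E1.6881
G1 X25.00 Y21.00 E2.4781
G1 X0.00 Y21.00 E3.4187
G1 X0.00 Y19.30 E3.4826
G1 X-3.50 Y20.00 E3.6169
G1 X-7.33 Y19.23 E3.7639
G1 X-10.57 Y17.07 E3.9104
G1 X-12.73 Y13.83 E4.0569
G1 X-13.50 Y10.00 E4.2038

At z = 11.7 mm: the 25×21 cube contributes its full rectangle; the r=10 sphere at (-3.5, 10) contributes a regular 16-gon of circumradius √(10²−0.3²) = 9.995; the cube at (3.5, 3.5) does not reach this height (z outside [1.5, 11.5]); Taking the union: the regions partially overlap (shared area 85.40 mm²), so overlapping operands fuse into one piece — 1 connected region. The outline is a single polygon with 15 vertices. Extrusion per mm of travel: 0.8 × 0.3 / (π × 1.425²) = 0.037621. Accumulating E over each segment gives final E = 4.2038.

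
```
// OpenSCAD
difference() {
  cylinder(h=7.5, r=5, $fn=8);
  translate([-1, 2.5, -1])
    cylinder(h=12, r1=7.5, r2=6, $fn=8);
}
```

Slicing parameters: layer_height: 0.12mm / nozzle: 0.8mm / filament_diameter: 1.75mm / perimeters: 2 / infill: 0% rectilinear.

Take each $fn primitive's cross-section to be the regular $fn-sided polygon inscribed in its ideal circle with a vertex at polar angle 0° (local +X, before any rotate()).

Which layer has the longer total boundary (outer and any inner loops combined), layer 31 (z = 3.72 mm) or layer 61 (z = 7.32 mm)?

layer 61 (z = 7.32 mm)

Layer 31 (z = 3.72): the r=5 cylinder gives a regular 8-gon of circumradius 5 (constant along its height) (perimeter = 2·8·5.000·sin(180°/8) = 30.61 mm); the cone at (-1, 2.5) (r1=7.5→r2=6) has section circumradius 6.910 here — a regular 8-gon (perimeter = 2·8·6.910·sin(180°/8) = 42.31 mm); Taking the first minus the rest: starting from the r=5 cylinder, the cone at (-1, 2.5) partially overlaps it — only the 65.56 mm² overlap (of its 135.05 mm²) is removed, clipping the outline — boundary = 22.75 mm. So its perimeter = 22.75 mm. Layer 61 (z = 7.32): the cylinder: section is a regular 8-gon, circumradius r=5 (perimeter = 2·8·5.000·sin(180°/8) = 30.61 mm); the cone at (-1, 2.5) (r1=7.5→r2=6) has section circumradius 6.460 here — a regular 8-gon (perimeter = 2·8·6.460·sin(180°/8) = 39.55 mm); Taking the first minus the rest: starting from the r=5 cylinder, the cone at (-1, 2.5) partially overlaps it — only the 61.01 mm² overlap (of its 118.03 mm²) is removed, clipping the outline — boundary = 24.07 mm. So its perimeter = 24.07 mm. Layer 61 is larger (24.07 vs 22.75 mm).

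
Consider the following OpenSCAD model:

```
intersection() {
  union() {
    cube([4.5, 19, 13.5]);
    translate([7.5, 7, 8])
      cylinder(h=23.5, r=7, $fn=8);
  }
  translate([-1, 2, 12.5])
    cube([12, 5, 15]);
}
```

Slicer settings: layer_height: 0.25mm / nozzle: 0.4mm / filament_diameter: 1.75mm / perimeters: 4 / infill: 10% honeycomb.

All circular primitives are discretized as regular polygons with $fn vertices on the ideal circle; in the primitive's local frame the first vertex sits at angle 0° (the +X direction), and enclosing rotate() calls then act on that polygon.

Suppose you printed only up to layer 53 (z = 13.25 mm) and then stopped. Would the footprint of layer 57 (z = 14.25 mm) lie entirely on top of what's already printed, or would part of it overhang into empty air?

entirely on top

Compare the two slices. At z = 13.25: the 4.5×19 cube contributes its full rectangle (area 85.50 mm²); the r=7 cylinder at (7.5, 7) contributes a regular 8-gon of circumradius 7 (area = (8/2)·7.000²·sin(360°/8) = 138.59 mm²); Combining (union): the regions partially overlap — summed areas 224.09 mm² minus the doubly-counted overlap 31.02 mm² gives 193.07 mm² — area = 193.07 mm²; the cube at (-1, 2) is present — its section is the full 12×5 rectangle (area 60.00 mm²); Taking the intersection: the 12×5 cube at (-1, 2) partially overlaps the result so far; clipping to the common part keeps 55.00 mm² — area = 55.00 mm². At z = 14.25: the cube is absent (z outside [0, 13.5]); the cylinder at (7.5, 7): section is a regular 8-gon, circumradius r=7 (area = (8/2)·7.000²·sin(360°/8) = 138.59 mm²); Taking the union: only the r=7 cylinder at (7.5, 7) is present, so the union is just that shape — area = 138.59 mm²; the cube at (-1, 2) (footprint 12×5) is included at this height (area 60.00 mm²); Keeping only the common overlap: the 12×5 cube at (-1, 2) partially overlaps that combined region; clipping to the common part keeps 47.32 mm² — area = 47.32 mm². Checking containment: the cross-section at z = 14.25 is a subset of the cross-section at z = 13.25.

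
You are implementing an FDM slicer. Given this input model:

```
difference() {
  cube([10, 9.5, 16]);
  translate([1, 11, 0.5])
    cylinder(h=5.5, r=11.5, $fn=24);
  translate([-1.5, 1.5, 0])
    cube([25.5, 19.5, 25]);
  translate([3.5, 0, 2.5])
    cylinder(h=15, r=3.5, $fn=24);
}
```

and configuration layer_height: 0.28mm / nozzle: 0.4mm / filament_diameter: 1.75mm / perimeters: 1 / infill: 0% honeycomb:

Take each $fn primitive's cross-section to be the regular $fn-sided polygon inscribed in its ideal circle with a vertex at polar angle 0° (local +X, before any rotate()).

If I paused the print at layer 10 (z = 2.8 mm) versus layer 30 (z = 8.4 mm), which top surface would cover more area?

layer 30 (z = 8.4 mm)

Layer 10 (z = 2.8): the cube (footprint 10×9.5) is included at this height (area 95.00 mm²); the r=11.5 cylinder at (1, 11) contributes a regular 24-gon of circumradius 11.5 (area = (24/2)·11.500²·sin(360°/24) = 410.75 mm²); the cube at (-1.5, 1.5) (footprint 25.5×19.5) is included at this height (area 497.25 mm²); the r=3.5 cylinder at (3.5, 0) contributes a regular 24-gon of circumradius 3.5 (area = (24/2)·3.500²·sin(360°/24) = 38.05 mm²); Subtracting the remaining from the first: starting from the 10×9.5 cube (95.00 mm²), the r=11.5 cylinder at (1, 11) partially overlaps it — only the 86.06 mm² overlap (of its 410.75 mm²) is removed, clipping the outline; the 25.5×19.5 cube at (-1.5, 1.5) partially overlaps it — only the 2.90 mm² overlap (of its 497.25 mm²) is removed, clipping the outline; the r=3.5 cylinder at (3.5, 0) partially overlaps it — only the 1.50 mm² overlap (of its 38.05 mm²) is removed, clipping the outline — area = 4.55 mm². So its area = 4.55 mm². Layer 30 (z = 8.4): the cube is present — its section is the full 10×9.5 rectangle (area 95.00 mm²); the cylinder at (1, 11) does not reach this height (z outside [0.5, 6]); the 25.5×19.5 cube at (-1.5, 1.5) contributes its full rectangle (area 497.25 mm²); the r=3.5 cylinder at (3.5, 0) contributes a regular 24-gon of circumradius 3.5 (area = (24/2)·3.500²·sin(360°/24) = 38.05 mm²); After the difference (first − rest): starting from the 10×9.5 cube (95.00 mm²), the 25.5×19.5 cube at (-1.5, 1.5) partially overlaps it — only the 80.00 mm² overlap (of its 497.25 mm²) is removed, clipping the outline; the r=3.5 cylinder at (3.5, 0) partially overlaps it — only the 10.10 mm² overlap (of its 38.05 mm²) is removed, clipping the outline — area = 4.90 mm². So its area = 4.90 mm². Layer 30 is larger (4.90 vs 4.55 mm²).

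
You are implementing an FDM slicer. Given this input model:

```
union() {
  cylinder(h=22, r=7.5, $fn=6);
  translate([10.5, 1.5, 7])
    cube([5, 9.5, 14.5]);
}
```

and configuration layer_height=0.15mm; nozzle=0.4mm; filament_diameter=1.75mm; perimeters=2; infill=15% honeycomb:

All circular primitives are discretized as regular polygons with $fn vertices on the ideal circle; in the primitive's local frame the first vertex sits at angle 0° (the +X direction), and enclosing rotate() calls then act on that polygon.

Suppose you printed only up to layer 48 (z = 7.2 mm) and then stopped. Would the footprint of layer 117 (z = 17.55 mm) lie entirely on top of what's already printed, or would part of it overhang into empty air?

Compare the two slices. At z = 7.2: the r=7.5 cylinder gives a regular 6-gon of circumradius 7.5 (constant along its height) (area = (6/2)·7.500²·sin(360°/6) = 146.14 mm²); the 5×9.5 cube at (10.5, 1.5) contributes its full rectangle (area 47.50 mm²); Combining (union): the 2 present regions are separate (no shared area or edge), so areas and boundary lengths simply add and each stays a separate island — area = 193.64 mm². At z = 17.55: the r=7.5 cylinder contributes a regular 6-gon of circumradius 7.5 (area = (6/2)·7.500²·sin(360°/6) = 146.14 mm²); the cube at (10.5, 1.5) (footprint 5×9.5) is included at this height (area 47.50 mm²); Taking the union: the 2 present regions are separate (no shared area or edge), so areas and boundary lengths simply add and each stays a separate island — area = 193.64 mm². Checking containment: the cross-section at z = 17.55 is a subset of the cross-section at z = 7.2.

entirely on top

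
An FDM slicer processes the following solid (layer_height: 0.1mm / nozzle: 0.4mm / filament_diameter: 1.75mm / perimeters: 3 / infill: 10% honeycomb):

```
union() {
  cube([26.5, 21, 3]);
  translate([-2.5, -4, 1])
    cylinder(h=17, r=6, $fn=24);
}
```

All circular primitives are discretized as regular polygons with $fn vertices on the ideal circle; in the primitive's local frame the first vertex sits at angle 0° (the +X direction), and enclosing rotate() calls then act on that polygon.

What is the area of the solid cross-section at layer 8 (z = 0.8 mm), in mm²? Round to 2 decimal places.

At z = 0.8 mm: the cube is present — its section is the full 26.5×21 rectangle (area 556.50 mm²); the cylinder at (-2.5, -4) is absent (z outside [1, 18]); Combining (union): only the 26.5×21 cube is present, so the union is just that shape — area = 556.50 mm². Overall, the cross-section is a single solid region. Net area = 556.50 mm².

556.50 mm²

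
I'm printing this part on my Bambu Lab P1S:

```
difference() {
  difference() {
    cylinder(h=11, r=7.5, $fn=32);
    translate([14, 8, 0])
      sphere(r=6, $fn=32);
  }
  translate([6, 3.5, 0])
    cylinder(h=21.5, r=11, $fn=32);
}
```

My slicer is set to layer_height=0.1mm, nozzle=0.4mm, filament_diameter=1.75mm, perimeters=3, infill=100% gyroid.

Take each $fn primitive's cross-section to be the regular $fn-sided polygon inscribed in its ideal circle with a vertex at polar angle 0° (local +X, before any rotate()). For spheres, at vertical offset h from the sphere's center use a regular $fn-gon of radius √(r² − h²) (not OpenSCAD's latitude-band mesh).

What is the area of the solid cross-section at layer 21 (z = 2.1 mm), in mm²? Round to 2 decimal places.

At z = 2.1 mm: the r=7.5 cylinder gives a regular 32-gon of circumradius 7.5 (constant along its height) (area = (32/2)·7.500²·sin(360°/32) = 175.58 mm²); the r=6 sphere at (14, 8) slices to a regular 32-gon of circumradius 5.620 (√(r²−h²) with h=2.1 from center) (area = (32/2)·5.620²·sin(360°/32) = 98.61 mm²); After the difference (first − rest): starting from the r=7.5 cylinder (175.58 mm²), the r=6 sphere at (14, 8) misses the remaining region (no effect) — area = 175.58 mm²; the cylinder at (6, 3.5): section is a regular 32-gon, circumradius r=11 (area = (32/2)·11.000²·sin(360°/32) = 377.69 mm²); Subtracting the remaining from the first: starting from the result so far (175.58 mm²), the r=11 cylinder at (6, 3.5) partially overlaps it — only the 134.04 mm² overlap (of its 377.69 mm²) is removed, clipping the outline — area = 41.54 mm². Overall, the cross-section is a single solid region. Net area = 41.54 mm².

41.54 mm²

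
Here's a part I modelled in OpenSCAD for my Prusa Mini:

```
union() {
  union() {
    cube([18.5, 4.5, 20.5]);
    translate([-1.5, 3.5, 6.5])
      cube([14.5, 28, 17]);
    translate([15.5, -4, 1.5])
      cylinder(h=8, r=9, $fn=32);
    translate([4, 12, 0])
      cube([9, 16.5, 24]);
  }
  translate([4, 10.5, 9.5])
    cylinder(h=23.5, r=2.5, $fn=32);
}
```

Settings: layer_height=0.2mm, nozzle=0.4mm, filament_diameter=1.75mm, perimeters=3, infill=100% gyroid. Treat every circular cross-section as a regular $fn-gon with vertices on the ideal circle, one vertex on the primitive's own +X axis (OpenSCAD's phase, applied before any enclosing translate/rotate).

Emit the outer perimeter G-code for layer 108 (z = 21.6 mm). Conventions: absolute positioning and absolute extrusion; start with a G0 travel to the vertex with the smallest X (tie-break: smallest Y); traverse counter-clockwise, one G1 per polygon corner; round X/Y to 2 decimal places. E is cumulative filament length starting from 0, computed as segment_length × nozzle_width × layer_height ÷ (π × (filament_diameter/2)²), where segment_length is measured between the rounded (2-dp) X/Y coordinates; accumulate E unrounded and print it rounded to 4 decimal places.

At z = 21.6 mm: the cube is absent (z outside [0, 20.5]); the 14.5×28 cube at (-1.5, 3.5) contributes its full rectangle; the cylinder at (15.5, -4) does not reach this height (z outside [1.5, 9.5]); the cube at (4, 12) (footprint 9×16.5) is included at this height; Combining (union): the 9×16.5 cube at (4, 12) lies entirely inside the 14.5×28 cube at (-1.5, 3.5), so the union is just the 14.5×28 cube at (-1.5, 3.5) — 1 connected region; the cylinder at (4, 10.5): section is a regular 32-gon, circumradius r=2.5; Taking the union: the r=2.5 cylinder at (4, 10.5) lies entirely inside that combined region, so the union is just that combined region — 1 connected region. The outline is a single polygon with 4 vertices. Extrusion per mm of travel: 0.4 × 0.2 / (π × 0.875²) = 0.033260. Accumulating E over each segment gives final E = 2.8271.

G0 X-1.50 Y3.50 Z21.60
G1 X13.00 Y3.50 E0.4823
G1 X13.00 Y31.50 E1.4136
G1 X-1.50 Y31.50 E1.8958
G1 X-1.50 Y3.50 E2.8271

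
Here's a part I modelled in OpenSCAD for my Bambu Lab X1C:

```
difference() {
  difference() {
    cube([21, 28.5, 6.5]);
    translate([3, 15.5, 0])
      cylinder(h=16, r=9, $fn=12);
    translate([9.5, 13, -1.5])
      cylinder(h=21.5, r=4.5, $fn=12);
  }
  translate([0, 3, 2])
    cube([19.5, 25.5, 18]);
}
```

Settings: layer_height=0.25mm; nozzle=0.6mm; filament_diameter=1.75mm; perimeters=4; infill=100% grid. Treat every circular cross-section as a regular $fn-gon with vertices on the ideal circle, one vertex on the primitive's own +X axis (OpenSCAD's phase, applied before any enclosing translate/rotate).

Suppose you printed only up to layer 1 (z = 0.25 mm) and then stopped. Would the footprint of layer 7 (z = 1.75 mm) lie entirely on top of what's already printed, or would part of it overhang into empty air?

Compare the two slices. At z = 0.25: the cube is present — its section is the full 21×28.5 rectangle (area 598.50 mm²); the r=9 cylinder at (3, 15.5) contributes a regular 12-gon of circumradius 9 (area = (12/2)·9.000²·sin(360°/12) = 243.00 mm²); the r=4.5 cylinder at (9.5, 13) gives a regular 12-gon of circumradius 4.5 (constant along its height) (area = (12/2)·4.500²·sin(360°/12) = 60.75 mm²); After the difference (first − rest): starting from the 21×28.5 cube (598.50 mm²), the r=9 cylinder at (3, 15.5) partially overlaps it — only the 173.09 mm² overlap (of its 243.00 mm²) is removed, clipping the outline; the r=4.5 cylinder at (9.5, 13) partially overlaps it — only the 17.67 mm² overlap (of its 60.75 mm²) is removed, clipping the outline — area = 407.75 mm²; the cube at (0, 3) does not reach this height (z outside [2, 20]); After the difference (first − rest): none of the subtracted shapes is present at this height, so the result so far is unchanged — area = 407.75 mm². At z = 1.75: the cube (footprint 21×28.5) is included at this height (area 598.50 mm²); the r=9 cylinder at (3, 15.5) gives a regular 12-gon of circumradius 9 (constant along its height) (area = (12/2)·9.000²·sin(360°/12) = 243.00 mm²); the r=4.5 cylinder at (9.5, 13) contributes a regular 12-gon of circumradius 4.5 (area = (12/2)·4.500²·sin(360°/12) = 60.75 mm²); After the difference (first − rest): starting from the 21×28.5 cube (598.50 mm²), the r=9 cylinder at (3, 15.5) partially overlaps it — only the 173.09 mm² overlap (of its 243.00 mm²) is removed, clipping the outline; the r=4.5 cylinder at (9.5, 13) partially overlaps it — only the 17.67 mm² overlap (of its 60.75 mm²) is removed, clipping the outline — area = 407.75 mm²; the cube at (0, 3) does not reach this height (z outside [2, 20]); After the difference (first − rest): none of the subtracted shapes is present at this height, so the result so far is unchanged — area = 407.75 mm². Checking containment: the cross-section at z = 1.75 is a subset of the cross-section at z = 0.25.

entirely on top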